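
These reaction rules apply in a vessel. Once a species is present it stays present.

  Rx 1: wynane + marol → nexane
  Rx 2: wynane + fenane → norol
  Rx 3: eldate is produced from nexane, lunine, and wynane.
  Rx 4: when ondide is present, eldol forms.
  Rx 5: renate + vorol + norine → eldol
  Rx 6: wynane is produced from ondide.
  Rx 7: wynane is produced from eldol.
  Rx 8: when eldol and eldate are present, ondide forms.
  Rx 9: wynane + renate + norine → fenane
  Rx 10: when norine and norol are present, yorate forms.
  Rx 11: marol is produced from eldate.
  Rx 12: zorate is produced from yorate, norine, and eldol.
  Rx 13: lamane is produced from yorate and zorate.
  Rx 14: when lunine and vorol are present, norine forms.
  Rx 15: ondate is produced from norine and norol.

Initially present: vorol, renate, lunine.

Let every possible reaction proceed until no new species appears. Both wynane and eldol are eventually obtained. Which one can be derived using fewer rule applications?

eldol: lunine and vorol present → norine forms (Rx 14). renate, vorol, and norine present → eldol forms (Rx 5). [2 rule applications]
wynane: lunine and vorol present → norine forms (Rx 14). renate, vorol, and norine present → eldol forms (Rx 5). eldol present → wynane forms (Rx 7). [3 rule applications]
eldol needs fewer.

eldol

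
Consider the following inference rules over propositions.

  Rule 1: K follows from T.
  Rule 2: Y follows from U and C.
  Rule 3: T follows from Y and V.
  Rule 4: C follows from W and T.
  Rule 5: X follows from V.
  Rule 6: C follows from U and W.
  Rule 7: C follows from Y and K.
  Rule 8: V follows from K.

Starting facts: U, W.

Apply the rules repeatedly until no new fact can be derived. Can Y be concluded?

Yes

From U and W, Rule 6 gives C.
U and C hold, so Y follows (Rule 2).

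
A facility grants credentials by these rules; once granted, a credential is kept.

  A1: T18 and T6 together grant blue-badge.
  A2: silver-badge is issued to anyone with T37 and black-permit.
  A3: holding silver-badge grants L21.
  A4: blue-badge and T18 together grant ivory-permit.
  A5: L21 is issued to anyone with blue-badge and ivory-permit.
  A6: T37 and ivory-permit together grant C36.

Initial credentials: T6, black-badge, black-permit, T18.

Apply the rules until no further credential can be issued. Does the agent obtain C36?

C36 would need T37 and ivory-permit (A6), but T37 is never granted.

No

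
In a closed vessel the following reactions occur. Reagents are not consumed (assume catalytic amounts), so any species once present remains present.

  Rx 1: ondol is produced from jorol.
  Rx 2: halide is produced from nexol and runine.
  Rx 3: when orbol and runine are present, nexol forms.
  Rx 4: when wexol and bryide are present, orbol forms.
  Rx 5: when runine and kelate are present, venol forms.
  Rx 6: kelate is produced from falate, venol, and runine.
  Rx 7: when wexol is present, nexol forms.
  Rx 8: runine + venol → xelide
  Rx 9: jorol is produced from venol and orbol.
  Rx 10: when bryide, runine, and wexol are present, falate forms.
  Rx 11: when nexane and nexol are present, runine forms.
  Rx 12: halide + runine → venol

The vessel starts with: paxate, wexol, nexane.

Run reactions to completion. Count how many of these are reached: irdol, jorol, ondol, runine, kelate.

1

wexol present → nexol forms (Rx 7).
nexane and nexol present → runine forms (Rx 11).
No rule produces irdol, and it is not given.
jorol would need venol and orbol (Rx 9), but orbol never forms.
ondol would need jorol (Rx 1), but jorol never forms.
runine: reached.
kelate would need falate, venol, and runine (Rx 6), but falate never forms.
Reached: runine — 1 of the 5.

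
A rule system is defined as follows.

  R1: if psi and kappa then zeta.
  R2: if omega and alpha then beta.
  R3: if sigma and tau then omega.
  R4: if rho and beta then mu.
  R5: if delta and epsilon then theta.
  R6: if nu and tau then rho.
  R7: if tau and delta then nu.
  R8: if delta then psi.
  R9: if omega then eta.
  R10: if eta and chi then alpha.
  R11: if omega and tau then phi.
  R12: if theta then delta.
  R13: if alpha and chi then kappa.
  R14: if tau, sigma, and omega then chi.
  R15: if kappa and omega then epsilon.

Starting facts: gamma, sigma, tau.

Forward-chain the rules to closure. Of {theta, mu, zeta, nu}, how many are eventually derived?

0

theta would need delta and epsilon (R5), but delta is never established.
mu would need rho and beta (R4), but rho is never established.
zeta would need psi and kappa (R1), but psi is never established.
nu would need tau and delta (R7), but delta is never established.
None of the 4 are reached.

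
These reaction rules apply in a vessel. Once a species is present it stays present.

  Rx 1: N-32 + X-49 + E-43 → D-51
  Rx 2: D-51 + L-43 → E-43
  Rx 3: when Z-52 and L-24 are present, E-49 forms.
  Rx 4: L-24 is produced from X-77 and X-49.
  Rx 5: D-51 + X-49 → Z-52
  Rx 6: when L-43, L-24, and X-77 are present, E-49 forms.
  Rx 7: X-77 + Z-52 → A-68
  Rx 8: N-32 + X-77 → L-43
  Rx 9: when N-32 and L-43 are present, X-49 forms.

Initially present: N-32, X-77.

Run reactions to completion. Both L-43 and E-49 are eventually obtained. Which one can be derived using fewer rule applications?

L-43

L-43: N-32 and X-77 present → L-43 forms (Rx 8). [1 rule application]
E-49: N-32 and X-77 present → L-43 forms (Rx 8). N-32 and L-43 present → X-49 forms (Rx 9). X-77 and X-49 present → L-24 forms (Rx 4). L-43, L-24, and X-77 present → E-49 forms (Rx 6). [4 rule applications]
L-43 needs fewer.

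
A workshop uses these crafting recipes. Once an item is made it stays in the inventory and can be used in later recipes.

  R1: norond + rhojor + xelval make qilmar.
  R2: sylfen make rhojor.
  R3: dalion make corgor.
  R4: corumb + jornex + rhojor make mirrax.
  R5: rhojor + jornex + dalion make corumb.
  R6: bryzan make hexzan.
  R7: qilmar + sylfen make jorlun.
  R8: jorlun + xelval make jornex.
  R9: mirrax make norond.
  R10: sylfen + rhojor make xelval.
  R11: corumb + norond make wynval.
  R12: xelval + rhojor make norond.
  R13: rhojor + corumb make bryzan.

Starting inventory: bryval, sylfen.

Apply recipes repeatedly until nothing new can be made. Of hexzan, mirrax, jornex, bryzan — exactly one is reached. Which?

sylfen → rhojor (R2).
Using R10, sylfen and rhojor make xelval.
Using R12, xelval and rhojor make norond.
norond + rhojor + xelval → qilmar (R1).
qilmar + sylfen → jorlun (R7).
jorlun + xelval → jornex (R8).
bryzan would need rhojor and corumb (R13), but corumb is never obtained. mirrax would need corumb, jornex, and rhojor (R4), but corumb is never obtained. hexzan would need bryzan (R6), but bryzan is never obtained.

jornex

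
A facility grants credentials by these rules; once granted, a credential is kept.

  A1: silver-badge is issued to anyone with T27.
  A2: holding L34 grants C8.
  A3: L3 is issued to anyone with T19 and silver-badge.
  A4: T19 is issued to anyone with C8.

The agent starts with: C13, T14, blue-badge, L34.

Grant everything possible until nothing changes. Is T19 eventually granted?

Yes

Holding L34 grants C8 (A2).
Holding C8 grants T19 (A4).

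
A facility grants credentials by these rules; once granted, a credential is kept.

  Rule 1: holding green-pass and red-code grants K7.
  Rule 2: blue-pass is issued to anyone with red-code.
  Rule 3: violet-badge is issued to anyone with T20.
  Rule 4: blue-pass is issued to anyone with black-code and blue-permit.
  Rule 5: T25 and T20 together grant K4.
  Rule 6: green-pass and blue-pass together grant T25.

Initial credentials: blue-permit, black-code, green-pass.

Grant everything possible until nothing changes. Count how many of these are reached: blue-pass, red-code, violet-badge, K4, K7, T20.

Holding black-code and blue-permit grants blue-pass (Rule 4).
blue-pass: reached.
No rule produces red-code, and it is not given.
violet-badge would need T20 (Rule 3), but T20 is never granted.
K4 would need T25 and T20 (Rule 5), but T20 is never granted.
K7 would need green-pass and red-code (Rule 1), but red-code is never granted.
No rule produces T20, and it is not given.
Reached: blue-pass — 1 of the 6.

1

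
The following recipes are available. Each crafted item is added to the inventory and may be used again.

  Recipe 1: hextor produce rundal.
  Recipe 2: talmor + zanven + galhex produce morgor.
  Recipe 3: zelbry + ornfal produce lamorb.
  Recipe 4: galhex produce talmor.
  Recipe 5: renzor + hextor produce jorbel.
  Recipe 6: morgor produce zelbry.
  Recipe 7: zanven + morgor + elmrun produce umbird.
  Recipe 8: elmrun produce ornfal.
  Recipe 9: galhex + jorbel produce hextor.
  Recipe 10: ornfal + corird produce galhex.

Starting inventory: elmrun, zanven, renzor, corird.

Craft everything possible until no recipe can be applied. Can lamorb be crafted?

elmrun → ornfal (Recipe 8).
Using Recipe 10, ornfal and corird make galhex.
galhex → talmor (Recipe 4).
talmor + zanven + galhex → morgor (Recipe 2).
Using Recipe 6, morgor makes zelbry.
zelbry + ornfal → lamorb (Recipe 3).

Yes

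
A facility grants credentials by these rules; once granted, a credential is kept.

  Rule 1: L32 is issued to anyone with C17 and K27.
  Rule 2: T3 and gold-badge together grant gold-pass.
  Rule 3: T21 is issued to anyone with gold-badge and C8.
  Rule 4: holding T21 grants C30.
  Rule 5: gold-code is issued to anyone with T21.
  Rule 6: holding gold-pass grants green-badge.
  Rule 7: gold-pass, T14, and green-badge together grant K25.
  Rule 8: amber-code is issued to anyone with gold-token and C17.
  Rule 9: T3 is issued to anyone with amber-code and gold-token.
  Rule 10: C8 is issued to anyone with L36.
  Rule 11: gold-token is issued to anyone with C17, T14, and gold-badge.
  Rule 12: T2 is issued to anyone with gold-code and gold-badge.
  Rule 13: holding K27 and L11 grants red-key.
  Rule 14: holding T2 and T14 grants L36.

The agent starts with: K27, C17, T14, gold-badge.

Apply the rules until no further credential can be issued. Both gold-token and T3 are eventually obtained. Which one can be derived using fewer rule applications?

gold-token: Holding C17, T14, and gold-badge grants gold-token (Rule 11). [1 rule application]
T3: Holding C17, T14, and gold-badge grants gold-token (Rule 11). Holding gold-token and C17 grants amber-code (Rule 8). Holding amber-code and gold-token grants T3 (Rule 9). [3 rule applications]
gold-token needs fewer.

gold-token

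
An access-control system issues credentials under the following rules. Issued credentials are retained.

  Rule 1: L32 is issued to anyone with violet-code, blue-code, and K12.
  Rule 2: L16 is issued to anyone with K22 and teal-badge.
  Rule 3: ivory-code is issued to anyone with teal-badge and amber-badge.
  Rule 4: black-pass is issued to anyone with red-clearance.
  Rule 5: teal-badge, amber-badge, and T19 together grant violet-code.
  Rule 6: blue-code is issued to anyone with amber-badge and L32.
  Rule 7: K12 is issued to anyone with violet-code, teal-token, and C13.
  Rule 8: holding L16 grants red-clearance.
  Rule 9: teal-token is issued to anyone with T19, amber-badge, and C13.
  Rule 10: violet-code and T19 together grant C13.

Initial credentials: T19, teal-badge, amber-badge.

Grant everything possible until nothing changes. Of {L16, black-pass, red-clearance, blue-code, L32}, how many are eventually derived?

L16 would need K22 and teal-badge (Rule 2), but K22 is never granted.
black-pass would need red-clearance (Rule 4), but red-clearance is never granted.
red-clearance would need L16 (Rule 8), but L16 is never granted.
blue-code would need amber-badge and L32 (Rule 6), but L32 is never granted.
L32 would need violet-code, blue-code, and K12 (Rule 1), but blue-code is never granted.
None of the 5 are reached.

0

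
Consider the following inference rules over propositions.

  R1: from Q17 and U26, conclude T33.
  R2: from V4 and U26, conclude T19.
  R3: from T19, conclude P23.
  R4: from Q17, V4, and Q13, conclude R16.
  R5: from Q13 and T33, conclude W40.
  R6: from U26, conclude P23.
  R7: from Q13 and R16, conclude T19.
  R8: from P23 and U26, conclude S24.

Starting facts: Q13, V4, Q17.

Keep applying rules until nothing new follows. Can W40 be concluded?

W40 would need Q13 and T33 (R5), but T33 is never established.

No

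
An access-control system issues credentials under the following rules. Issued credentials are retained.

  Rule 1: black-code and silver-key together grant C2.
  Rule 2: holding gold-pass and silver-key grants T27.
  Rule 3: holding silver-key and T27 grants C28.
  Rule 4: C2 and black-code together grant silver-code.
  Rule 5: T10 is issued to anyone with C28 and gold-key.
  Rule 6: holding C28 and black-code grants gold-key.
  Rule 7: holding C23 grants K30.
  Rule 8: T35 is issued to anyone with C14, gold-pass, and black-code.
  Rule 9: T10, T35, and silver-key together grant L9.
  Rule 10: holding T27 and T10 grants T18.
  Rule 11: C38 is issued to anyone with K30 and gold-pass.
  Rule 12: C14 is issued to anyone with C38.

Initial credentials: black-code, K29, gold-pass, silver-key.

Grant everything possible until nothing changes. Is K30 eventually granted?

No

K30 would need C23 (Rule 7), but C23 is never granted.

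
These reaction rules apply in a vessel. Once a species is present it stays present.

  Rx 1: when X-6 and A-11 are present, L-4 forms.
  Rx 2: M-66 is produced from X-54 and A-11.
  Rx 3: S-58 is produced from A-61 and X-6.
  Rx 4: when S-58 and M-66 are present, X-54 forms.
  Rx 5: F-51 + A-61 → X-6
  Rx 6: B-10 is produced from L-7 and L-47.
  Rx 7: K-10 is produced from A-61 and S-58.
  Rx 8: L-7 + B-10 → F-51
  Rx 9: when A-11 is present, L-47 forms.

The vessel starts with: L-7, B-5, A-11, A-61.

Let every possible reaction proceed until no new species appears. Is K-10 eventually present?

A-11 present → L-47 forms (Rx 9).
L-7 and L-47 present → B-10 forms (Rx 6).
L-7 and B-10 present → F-51 forms (Rx 8).
F-51 and A-61 present → X-6 forms (Rx 5).
A-61 and X-6 present → S-58 forms (Rx 3).
A-61 and S-58 present → K-10 forms (Rx 7).

Yes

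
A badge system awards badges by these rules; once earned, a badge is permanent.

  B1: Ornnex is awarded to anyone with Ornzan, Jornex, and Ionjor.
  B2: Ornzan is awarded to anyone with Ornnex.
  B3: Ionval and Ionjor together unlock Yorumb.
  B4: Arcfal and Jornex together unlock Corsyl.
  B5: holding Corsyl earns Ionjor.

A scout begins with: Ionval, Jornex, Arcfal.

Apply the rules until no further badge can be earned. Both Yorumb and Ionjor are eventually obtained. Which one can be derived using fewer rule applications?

Ionjor

Ionjor: With Arcfal and Jornex, Corsyl is earned (B4). With Corsyl, Ionjor is earned (B5). [2 rule applications]
Yorumb: With Arcfal and Jornex, Corsyl is earned (B4). With Corsyl, Ionjor is earned (B5). With Ionval and Ionjor, Yorumb is earned (B3). [3 rule applications]
Ionjor needs fewer.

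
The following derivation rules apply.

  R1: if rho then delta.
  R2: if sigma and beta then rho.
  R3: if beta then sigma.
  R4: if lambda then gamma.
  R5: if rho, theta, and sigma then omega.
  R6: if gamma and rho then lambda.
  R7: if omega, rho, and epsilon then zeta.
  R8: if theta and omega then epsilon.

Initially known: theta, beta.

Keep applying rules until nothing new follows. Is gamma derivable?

gamma would need lambda (R4), but lambda is never established.

No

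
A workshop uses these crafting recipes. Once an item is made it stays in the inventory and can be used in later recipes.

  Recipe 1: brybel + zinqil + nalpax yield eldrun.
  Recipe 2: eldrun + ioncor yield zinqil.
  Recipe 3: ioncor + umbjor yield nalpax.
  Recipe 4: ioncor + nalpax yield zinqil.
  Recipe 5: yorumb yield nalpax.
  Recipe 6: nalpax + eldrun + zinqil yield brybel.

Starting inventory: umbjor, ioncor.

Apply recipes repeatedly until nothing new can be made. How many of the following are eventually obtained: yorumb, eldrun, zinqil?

1

ioncor + umbjor → nalpax (Recipe 3).
Using Recipe 4, ioncor and nalpax make zinqil.
No rule produces yorumb, and it is not given.
eldrun would need brybel, zinqil, and nalpax (Recipe 1), but brybel is never obtained.
zinqil: reached.
Reached: zinqil — 1 of the 3.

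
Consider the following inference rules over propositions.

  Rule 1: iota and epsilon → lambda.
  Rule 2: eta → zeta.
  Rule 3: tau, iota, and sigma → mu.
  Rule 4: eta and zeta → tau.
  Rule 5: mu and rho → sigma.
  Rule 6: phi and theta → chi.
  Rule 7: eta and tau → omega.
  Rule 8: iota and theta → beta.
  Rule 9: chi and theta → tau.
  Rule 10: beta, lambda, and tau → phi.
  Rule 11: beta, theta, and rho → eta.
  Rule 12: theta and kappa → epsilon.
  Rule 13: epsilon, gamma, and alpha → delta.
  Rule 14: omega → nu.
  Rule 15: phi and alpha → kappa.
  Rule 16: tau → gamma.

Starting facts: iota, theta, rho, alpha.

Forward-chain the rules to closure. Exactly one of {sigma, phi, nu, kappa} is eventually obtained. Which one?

iota and theta hold, so beta follows (Rule 8).
beta, theta, and rho hold, so eta follows (Rule 11).
eta holds, so zeta follows (Rule 2).
From eta and zeta, Rule 4 gives tau.
eta and tau hold, so omega follows (Rule 7).
omega holds, so nu follows (Rule 14).
phi would need beta, lambda, and tau (Rule 10), but lambda is never established. sigma would need mu and rho (Rule 5), but mu is never established. kappa would need phi and alpha (Rule 15), but phi is never established.

nu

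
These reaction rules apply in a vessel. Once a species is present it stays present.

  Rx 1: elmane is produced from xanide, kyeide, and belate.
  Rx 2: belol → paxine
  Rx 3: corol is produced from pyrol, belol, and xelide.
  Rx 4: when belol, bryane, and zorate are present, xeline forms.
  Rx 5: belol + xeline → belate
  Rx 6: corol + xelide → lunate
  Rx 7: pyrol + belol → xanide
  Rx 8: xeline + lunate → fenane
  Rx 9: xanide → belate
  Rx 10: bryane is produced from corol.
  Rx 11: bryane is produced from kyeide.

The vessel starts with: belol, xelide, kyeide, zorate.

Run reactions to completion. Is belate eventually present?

kyeide present → bryane forms (Rx 11).
belol, bryane, and zorate present → xeline forms (Rx 4).
belol and xeline present → belate forms (Rx 5).

Yes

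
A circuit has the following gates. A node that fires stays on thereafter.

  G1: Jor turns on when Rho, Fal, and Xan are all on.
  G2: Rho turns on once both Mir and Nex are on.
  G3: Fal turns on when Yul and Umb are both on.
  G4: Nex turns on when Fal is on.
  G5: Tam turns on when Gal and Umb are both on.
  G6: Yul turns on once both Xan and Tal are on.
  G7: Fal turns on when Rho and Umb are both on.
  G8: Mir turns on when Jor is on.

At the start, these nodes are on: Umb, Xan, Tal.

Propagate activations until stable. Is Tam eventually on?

No

Tam would need Gal and Umb (G5), but Gal never turns on.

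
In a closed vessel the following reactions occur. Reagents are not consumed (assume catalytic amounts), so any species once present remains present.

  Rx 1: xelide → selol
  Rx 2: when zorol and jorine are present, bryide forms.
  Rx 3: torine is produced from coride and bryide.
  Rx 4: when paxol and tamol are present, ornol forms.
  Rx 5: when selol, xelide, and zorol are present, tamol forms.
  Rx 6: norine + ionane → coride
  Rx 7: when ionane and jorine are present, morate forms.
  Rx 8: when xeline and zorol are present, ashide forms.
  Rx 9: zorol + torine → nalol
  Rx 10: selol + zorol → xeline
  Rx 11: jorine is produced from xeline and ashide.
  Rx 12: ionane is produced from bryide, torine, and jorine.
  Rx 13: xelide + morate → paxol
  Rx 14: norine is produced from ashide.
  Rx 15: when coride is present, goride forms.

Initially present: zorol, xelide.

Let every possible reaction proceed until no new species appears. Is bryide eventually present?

Yes

xelide present → selol forms (Rx 1).
selol and zorol present → xeline forms (Rx 10).
xeline and zorol present → ashide forms (Rx 8).
xeline and ashide present → jorine forms (Rx 11).
zorol and jorine present → bryide forms (Rx 2).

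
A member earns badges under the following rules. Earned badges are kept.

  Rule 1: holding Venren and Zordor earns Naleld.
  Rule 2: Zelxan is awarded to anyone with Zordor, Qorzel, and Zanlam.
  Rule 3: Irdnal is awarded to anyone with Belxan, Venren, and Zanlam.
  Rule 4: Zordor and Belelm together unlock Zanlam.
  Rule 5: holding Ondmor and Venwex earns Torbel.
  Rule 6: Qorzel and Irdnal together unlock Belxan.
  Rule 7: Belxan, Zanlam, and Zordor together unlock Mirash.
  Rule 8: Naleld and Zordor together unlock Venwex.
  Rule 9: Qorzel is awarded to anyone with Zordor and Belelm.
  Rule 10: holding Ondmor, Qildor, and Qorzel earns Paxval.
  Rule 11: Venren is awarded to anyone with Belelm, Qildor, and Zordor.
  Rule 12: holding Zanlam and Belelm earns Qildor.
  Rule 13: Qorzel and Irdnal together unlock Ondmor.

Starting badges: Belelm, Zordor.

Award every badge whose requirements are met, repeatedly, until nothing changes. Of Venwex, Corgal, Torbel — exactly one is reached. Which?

With Zordor and Belelm, Zanlam is earned (Rule 4).
With Zanlam and Belelm, Qildor is earned (Rule 12).
With Belelm, Qildor, and Zordor, Venren is earned (Rule 11).
With Venren and Zordor, Naleld is earned (Rule 1).
With Naleld and Zordor, Venwex is earned (Rule 8).
No rule produces Corgal, and it is not given. Torbel would need Ondmor and Venwex (Rule 5), but Ondmor is never earned.

Venwex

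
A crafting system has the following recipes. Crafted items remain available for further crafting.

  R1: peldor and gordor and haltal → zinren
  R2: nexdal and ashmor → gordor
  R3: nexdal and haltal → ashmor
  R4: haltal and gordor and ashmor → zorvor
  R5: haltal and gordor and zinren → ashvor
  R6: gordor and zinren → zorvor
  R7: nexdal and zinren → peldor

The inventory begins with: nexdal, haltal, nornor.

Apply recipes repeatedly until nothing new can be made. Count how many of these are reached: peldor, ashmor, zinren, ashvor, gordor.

nexdal and haltal → ashmor (R3).
nexdal and ashmor → gordor (R2).
peldor would need nexdal and zinren (R7), but zinren is never obtained.
ashmor: reached.
zinren would need peldor, gordor, and haltal (R1), but peldor is never obtained.
ashvor would need haltal, gordor, and zinren (R5), but zinren is never obtained.
gordor: reached.
Reached: ashmor and gordor — 2 of the 5.

2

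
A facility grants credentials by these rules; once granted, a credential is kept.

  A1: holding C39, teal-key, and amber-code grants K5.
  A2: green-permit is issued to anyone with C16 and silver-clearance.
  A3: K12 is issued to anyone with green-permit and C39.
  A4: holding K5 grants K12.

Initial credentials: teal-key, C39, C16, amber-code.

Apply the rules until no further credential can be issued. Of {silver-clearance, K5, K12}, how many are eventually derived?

Holding C39, teal-key, and amber-code grants K5 (A1).
Holding K5 grants K12 (A4).
No rule produces silver-clearance, and it is not given.
K5: reached.
K12: reached.
Reached: K5 and K12 — 2 of the 3.

2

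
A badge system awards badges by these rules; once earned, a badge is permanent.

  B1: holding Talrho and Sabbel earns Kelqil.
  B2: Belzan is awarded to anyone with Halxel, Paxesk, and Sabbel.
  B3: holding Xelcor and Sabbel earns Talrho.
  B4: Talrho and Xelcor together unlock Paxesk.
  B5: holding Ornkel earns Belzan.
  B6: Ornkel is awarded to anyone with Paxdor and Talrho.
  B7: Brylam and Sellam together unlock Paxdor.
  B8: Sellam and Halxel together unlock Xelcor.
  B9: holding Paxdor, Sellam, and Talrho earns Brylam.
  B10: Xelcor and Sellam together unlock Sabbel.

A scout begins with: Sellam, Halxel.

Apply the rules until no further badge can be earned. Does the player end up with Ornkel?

Ornkel would need Paxdor and Talrho (B6), but Paxdor is never earned.

No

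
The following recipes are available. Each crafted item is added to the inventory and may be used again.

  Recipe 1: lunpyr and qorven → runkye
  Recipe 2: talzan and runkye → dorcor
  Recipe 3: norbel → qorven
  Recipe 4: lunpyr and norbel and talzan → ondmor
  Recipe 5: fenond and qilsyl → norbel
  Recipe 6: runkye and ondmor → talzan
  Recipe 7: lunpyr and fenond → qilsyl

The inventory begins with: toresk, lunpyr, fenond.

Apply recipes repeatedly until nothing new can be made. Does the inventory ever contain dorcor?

dorcor would need talzan and runkye (Recipe 2), but talzan is never obtained.

No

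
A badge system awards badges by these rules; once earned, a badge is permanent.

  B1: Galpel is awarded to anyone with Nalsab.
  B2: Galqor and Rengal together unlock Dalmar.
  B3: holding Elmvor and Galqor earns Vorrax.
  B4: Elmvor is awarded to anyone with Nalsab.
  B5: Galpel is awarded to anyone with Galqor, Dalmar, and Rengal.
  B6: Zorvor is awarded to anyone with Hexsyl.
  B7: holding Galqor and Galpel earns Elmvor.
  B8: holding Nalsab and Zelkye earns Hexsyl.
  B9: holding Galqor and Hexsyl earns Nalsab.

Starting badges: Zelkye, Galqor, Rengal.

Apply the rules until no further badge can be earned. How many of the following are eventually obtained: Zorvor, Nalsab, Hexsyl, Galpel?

1

With Galqor and Rengal, Dalmar is earned (B2).
With Galqor, Dalmar, and Rengal, Galpel is earned (B5).
Zorvor would need Hexsyl (B6), but Hexsyl is never earned.
Nalsab would need Galqor and Hexsyl (B9), but Hexsyl is never earned.
Hexsyl would need Nalsab and Zelkye (B8), but Nalsab is never earned.
Galpel: reached.
Reached: Galpel — 1 of the 4.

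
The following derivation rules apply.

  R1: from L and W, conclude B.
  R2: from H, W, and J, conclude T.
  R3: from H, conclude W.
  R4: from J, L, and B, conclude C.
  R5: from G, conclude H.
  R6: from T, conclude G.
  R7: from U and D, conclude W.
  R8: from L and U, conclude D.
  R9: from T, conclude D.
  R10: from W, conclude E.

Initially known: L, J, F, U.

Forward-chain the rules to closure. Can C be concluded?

From L and U, R8 gives D.
U and D hold, so W follows (R7).
L and W hold, so B follows (R1).
From J, L, and B, R4 gives C.

Yes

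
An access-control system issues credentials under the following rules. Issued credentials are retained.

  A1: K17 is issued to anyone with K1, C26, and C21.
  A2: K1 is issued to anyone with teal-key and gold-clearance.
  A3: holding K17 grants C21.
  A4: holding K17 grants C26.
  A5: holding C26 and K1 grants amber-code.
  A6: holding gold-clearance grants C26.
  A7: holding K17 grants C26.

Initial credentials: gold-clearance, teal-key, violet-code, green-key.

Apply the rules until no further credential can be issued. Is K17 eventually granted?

K17 would need K1, C26, and C21 (A1), but C21 is never granted.

No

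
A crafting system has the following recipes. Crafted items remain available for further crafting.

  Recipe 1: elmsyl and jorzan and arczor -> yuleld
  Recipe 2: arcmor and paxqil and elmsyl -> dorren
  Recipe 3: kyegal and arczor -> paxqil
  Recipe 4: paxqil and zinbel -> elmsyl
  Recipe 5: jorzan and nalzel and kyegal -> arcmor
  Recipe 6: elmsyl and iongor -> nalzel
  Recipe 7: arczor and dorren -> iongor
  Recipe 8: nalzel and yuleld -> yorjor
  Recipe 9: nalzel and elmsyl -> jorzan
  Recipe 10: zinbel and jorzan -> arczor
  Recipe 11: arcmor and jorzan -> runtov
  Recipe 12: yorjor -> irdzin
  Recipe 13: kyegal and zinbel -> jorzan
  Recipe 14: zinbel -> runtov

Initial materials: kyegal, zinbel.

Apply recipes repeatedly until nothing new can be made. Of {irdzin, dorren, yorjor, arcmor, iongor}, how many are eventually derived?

irdzin would need yorjor (Recipe 12), but yorjor is never obtained.
dorren would need arcmor, paxqil, and elmsyl (Recipe 2), but arcmor is never obtained.
yorjor would need nalzel and yuleld (Recipe 8), but nalzel is never obtained.
arcmor would need jorzan, nalzel, and kyegal (Recipe 5), but nalzel is never obtained.
iongor would need arczor and dorren (Recipe 7), but dorren is never obtained.
None of the 5 are reached.

0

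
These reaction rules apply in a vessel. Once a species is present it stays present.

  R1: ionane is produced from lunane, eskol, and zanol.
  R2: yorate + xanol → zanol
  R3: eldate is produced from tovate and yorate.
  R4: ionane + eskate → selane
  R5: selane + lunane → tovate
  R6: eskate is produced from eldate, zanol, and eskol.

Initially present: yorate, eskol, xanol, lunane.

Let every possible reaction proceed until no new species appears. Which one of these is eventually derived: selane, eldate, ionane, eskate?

ionane

yorate and xanol present → zanol forms (R2).
lunane, eskol, and zanol present → ionane forms (R1).
eskate would need eldate, zanol, and eskol (R6), but eldate never forms. selane would need ionane and eskate (R4), but eskate never forms. eldate would need tovate and yorate (R3), but tovate never forms.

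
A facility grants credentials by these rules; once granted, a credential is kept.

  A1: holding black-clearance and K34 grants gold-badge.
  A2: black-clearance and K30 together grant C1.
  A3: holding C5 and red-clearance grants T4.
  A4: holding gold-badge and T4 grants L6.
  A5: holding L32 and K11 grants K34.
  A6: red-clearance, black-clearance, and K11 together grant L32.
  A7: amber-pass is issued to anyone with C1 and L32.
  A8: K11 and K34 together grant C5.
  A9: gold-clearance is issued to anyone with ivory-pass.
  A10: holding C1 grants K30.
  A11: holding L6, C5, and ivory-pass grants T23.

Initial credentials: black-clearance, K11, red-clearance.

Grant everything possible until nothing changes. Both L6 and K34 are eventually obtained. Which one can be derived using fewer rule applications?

K34

K34: Holding red-clearance, black-clearance, and K11 grants L32 (A6). Holding L32 and K11 grants K34 (A5). [2 rule applications]
L6: Holding red-clearance, black-clearance, and K11 grants L32 (A6). Holding L32 and K11 grants K34 (A5). Holding black-clearance and K34 grants gold-badge (A1). Holding K11 and K34 grants C5 (A8). Holding C5 and red-clearance grants T4 (A3). Holding gold-badge and T4 grants L6 (A4). [6 rule applications]
K34 needs fewer.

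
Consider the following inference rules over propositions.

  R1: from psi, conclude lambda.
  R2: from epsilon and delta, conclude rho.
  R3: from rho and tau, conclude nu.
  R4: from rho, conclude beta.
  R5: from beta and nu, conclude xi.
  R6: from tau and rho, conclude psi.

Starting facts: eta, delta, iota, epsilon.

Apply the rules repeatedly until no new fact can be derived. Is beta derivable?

epsilon and delta hold, so rho follows (R2).
rho holds, so beta follows (R4).

Yes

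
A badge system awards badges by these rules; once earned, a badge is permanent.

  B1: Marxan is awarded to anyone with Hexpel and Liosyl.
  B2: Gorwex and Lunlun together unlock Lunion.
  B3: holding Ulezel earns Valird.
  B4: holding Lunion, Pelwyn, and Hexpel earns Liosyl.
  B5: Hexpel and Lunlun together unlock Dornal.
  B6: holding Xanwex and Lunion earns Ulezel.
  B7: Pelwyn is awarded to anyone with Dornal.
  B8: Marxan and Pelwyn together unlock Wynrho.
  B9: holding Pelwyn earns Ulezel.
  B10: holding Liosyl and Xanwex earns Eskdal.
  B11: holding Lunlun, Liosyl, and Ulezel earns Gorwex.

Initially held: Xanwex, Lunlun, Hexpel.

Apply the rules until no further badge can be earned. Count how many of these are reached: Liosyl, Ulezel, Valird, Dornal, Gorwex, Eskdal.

3

With Hexpel and Lunlun, Dornal is earned (B5).
With Dornal, Pelwyn is earned (B7).
With Pelwyn, Ulezel is earned (B9).
With Ulezel, Valird is earned (B3).
Liosyl would need Lunion, Pelwyn, and Hexpel (B4), but Lunion is never earned.
Ulezel: reached.
Valird: reached.
Dornal: reached.
Gorwex would need Lunlun, Liosyl, and Ulezel (B11), but Liosyl is never earned.
Eskdal would need Liosyl and Xanwex (B10), but Liosyl is never earned.
Reached: Ulezel, Valird, and Dornal — 3 of the 6.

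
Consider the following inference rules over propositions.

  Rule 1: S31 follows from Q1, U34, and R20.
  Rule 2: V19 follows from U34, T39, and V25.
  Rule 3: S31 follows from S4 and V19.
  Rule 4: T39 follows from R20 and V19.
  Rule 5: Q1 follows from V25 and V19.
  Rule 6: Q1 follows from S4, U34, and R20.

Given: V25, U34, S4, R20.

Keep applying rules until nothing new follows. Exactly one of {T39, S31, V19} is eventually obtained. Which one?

From S4, U34, and R20, Rule 6 gives Q1.
From Q1, U34, and R20, Rule 1 gives S31.
T39 would need R20 and V19 (Rule 4), but V19 is never established. V19 would need U34, T39, and V25 (Rule 2), but T39 is never established.

S31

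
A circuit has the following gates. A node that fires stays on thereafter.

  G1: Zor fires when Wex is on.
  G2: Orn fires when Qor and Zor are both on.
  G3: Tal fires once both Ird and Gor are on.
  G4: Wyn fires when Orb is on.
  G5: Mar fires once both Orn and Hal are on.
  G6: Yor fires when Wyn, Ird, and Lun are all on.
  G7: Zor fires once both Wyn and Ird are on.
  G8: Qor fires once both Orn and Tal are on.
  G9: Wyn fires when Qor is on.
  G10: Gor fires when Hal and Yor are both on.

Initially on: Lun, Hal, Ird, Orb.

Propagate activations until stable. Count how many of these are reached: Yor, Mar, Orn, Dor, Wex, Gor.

Orb is on, so Wyn fires (G4).
Wyn, Ird, and Lun are on, so Yor fires (G6).
G10: Hal and Yor on → Gor on.
Yor: reached.
Mar would need Orn and Hal (G5), but Orn never turns on.
Orn would need Qor and Zor (G2), but Qor never turns on.
No rule produces Dor, and it is not given.
No rule produces Wex, and it is not given.
Gor: reached.
Reached: Yor and Gor — 2 of the 6.

2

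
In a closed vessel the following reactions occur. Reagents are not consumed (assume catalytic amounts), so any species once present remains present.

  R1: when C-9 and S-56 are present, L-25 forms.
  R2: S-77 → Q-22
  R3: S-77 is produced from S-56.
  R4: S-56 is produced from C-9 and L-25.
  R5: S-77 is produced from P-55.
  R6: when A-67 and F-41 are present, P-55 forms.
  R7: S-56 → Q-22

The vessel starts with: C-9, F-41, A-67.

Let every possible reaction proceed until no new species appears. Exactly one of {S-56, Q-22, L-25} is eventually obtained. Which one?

Q-22

A-67 and F-41 present → P-55 forms (R6).
P-55 present → S-77 forms (R5).
S-77 present → Q-22 forms (R2).
S-56 would need C-9 and L-25 (R4), but L-25 never forms. L-25 would need C-9 and S-56 (R1), but S-56 never forms.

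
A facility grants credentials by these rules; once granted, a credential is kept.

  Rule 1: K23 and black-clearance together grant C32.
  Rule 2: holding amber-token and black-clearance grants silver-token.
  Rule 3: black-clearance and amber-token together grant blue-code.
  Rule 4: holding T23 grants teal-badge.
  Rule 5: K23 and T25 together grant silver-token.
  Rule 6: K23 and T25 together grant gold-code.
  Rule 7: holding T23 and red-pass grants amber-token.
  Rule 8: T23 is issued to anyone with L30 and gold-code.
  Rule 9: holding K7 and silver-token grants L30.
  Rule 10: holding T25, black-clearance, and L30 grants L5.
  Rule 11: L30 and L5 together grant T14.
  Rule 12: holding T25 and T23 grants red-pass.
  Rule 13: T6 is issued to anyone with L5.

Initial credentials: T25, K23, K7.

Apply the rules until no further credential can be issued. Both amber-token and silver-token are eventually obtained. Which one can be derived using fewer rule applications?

silver-token: Holding K23 and T25 grants silver-token (Rule 5). [1 rule application]
amber-token: Holding K23 and T25 grants silver-token (Rule 5). Holding K23 and T25 grants gold-code (Rule 6). Holding K7 and silver-token grants L30 (Rule 9). Holding L30 and gold-code grants T23 (Rule 8). Holding T25 and T23 grants red-pass (Rule 12). Holding T23 and red-pass grants amber-token (Rule 7). [6 rule applications]
silver-token needs fewer.

silver-token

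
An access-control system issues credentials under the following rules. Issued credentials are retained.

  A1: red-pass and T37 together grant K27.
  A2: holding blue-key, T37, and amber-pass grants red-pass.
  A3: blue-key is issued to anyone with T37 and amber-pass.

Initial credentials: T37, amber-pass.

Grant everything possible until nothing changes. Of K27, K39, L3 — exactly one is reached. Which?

K27

Holding T37 and amber-pass grants blue-key (A3).
Holding blue-key, T37, and amber-pass grants red-pass (A2).
Holding red-pass and T37 grants K27 (A1).
No rule produces L3, and it is not given. No rule produces K39, and it is not given.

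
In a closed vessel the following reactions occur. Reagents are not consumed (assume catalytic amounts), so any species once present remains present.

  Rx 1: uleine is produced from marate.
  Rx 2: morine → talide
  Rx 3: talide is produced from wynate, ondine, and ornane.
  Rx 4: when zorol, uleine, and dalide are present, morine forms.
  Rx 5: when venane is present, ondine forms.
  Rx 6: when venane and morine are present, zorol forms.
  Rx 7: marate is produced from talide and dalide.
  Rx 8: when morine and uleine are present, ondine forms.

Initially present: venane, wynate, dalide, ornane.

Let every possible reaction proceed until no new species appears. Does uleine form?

venane present → ondine forms (Rx 5).
wynate, ondine, and ornane present → talide forms (Rx 3).
talide and dalide present → marate forms (Rx 7).
marate present → uleine forms (Rx 1).

Yes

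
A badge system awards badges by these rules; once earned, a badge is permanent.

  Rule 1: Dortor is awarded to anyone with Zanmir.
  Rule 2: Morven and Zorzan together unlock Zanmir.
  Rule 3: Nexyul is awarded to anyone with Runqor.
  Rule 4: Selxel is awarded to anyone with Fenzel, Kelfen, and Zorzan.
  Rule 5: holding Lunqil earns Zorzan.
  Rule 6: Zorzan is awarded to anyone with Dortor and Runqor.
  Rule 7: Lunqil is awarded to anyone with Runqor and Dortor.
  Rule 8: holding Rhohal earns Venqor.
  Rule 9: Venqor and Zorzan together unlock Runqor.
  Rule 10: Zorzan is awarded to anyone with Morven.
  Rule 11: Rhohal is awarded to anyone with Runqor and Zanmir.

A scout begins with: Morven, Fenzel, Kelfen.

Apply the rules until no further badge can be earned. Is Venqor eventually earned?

No

Venqor would need Rhohal (Rule 8), but Rhohal is never earned.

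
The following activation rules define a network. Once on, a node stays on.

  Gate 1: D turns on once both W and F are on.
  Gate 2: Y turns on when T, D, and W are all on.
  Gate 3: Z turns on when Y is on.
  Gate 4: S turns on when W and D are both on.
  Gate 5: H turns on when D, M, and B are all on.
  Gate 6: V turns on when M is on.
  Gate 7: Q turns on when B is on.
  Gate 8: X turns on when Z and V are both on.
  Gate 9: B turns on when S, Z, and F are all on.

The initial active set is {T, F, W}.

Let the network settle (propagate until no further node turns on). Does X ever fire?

No

X would need Z and V (Gate 8), but V never turns on.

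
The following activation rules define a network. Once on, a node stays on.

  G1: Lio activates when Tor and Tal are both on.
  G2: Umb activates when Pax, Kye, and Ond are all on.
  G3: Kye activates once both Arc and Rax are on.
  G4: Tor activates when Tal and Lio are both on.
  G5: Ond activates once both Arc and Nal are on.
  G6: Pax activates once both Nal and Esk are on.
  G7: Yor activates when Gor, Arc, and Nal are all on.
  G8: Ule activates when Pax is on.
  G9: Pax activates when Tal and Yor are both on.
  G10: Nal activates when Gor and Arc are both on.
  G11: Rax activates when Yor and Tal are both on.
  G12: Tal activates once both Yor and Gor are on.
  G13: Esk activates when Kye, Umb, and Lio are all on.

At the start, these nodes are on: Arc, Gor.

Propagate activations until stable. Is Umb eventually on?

Yes

G10: Gor and Arc on → Nal on.
Arc and Nal are on, so Ond activates (G5).
Gor, Arc, and Nal are on, so Yor activates (G7).
Yor and Gor are on, so Tal activates (G12).
G9: Tal and Yor on → Pax on.
G11: Yor and Tal on → Rax on.
G3: Arc and Rax on → Kye on.
Pax, Kye, and Ond are on, so Umb activates (G2).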